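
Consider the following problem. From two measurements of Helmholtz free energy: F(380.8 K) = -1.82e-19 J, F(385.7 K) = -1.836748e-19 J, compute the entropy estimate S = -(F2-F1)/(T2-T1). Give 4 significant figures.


Step 1: dF = F2 - F1 = -1.836748e-19 - (-1.82e-19) = -1.6748e-21 J
Step 2: dT = T2 - T1 = 385.7 - 380.8 = 4.9 K
Step 3: S = -dF/dT = -(-1.6748e-21)/4.9 = 3.418e-22 J/K

3.418e-22


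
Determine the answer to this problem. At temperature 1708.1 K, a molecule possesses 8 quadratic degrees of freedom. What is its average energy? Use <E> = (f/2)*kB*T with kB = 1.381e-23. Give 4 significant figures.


Step 1: f/2 = 8/2 = 4
Step 2: kB*T = 1.381e-23 * 1708.1 = 2.359e-20
Step 3: <E> = 4 * 2.359e-20 = 9.436e-20 J

9.436e-20


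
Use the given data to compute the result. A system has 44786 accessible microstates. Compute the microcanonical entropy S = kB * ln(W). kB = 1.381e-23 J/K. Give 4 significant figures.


Step 1: ln(W) = ln(44786) = 10.71
Step 2: S = kB * ln(W) = 1.381e-23 * 10.71
Step 3: S = 1.479e-22 J/K

1.479e-22


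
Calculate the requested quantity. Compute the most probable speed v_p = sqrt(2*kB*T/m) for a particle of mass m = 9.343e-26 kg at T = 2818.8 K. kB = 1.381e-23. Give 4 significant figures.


Step 1: Numerator = 2*kB*T = 2*1.381e-23*2818.8 = 7.786e-20
Step 2: Ratio = 7.786e-20 / 9.343e-26 = 8.333e+05
Step 3: v_p = sqrt(8.333e+05) = 912.9 m/s

912.9


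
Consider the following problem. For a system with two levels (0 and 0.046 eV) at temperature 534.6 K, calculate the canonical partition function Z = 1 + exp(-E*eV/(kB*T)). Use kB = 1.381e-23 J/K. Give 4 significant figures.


Step 1: Compute beta*E = E*eV/(kB*T) = 0.046*1.602e-19/(1.381e-23*534.6) = 0.9982
Step 2: exp(-beta*E) = exp(-0.9982) = 0.3686
Step 3: Z = 1 + 0.3686 = 1.369

1.369


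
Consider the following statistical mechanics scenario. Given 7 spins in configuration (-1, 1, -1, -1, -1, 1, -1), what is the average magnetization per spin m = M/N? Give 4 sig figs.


Step 1: Count up spins (+1): 2, down spins (-1): 5
Step 2: Total magnetization M = 2 - 5 = -3
Step 3: m = M/N = -3/7 = -0.4286

-0.4286


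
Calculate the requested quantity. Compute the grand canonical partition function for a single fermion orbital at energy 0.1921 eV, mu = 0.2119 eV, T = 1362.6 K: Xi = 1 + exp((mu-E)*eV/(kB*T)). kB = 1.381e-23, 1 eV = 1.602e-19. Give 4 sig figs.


Step 1: (mu - E) = 0.2119 - 0.1921 = 0.0198 eV
Step 2: x = (mu-E)*eV/(kB*T) = 0.0198*1.602e-19/(1.381e-23*1362.6) = 0.1686
Step 3: exp(x) = 1.184
Step 4: Xi = 1 + 1.184 = 2.184

2.184


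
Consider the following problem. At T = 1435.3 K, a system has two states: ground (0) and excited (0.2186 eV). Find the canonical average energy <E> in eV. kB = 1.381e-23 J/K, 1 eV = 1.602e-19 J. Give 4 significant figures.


Step 1: beta*E = 0.2186*1.602e-19/(1.381e-23*1435.3) = 1.767
Step 2: exp(-beta*E) = 0.1709
Step 3: <E> = 0.2186*0.1709/(1+0.1709) = 0.0319 eV

0.0319


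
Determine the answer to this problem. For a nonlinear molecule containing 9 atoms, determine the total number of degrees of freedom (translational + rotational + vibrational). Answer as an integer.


Step 1: Translational DOF = 3
Step 2: Rotational DOF (nonlinear) = 3
Step 3: Vibrational DOF = 3*9 - 6 = 21
Step 4: Total = 3 + 3 + 21 = 27

27


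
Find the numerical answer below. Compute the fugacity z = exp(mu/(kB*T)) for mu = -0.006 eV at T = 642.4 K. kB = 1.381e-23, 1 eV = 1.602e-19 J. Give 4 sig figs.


Step 1: Convert mu to Joules: -0.006*1.602e-19 = -9.612e-22 J
Step 2: kB*T = 1.381e-23*642.4 = 8.872e-21 J
Step 3: mu/(kB*T) = -0.1083
Step 4: z = exp(-0.1083) = 0.8973

0.8973


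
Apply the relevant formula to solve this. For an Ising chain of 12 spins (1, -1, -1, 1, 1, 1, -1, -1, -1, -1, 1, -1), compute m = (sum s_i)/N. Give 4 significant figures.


Step 1: Count up spins (+1): 5, down spins (-1): 7
Step 2: Total magnetization M = 5 - 7 = -2
Step 3: m = M/N = -2/12 = -0.1667

-0.1667


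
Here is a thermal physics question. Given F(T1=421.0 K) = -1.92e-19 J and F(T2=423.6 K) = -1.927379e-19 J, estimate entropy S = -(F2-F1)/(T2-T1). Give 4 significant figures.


Step 1: dF = F2 - F1 = -1.927379e-19 - (-1.92e-19) = -7.379e-22 J
Step 2: dT = T2 - T1 = 423.6 - 421.0 = 2.6 K
Step 3: S = -dF/dT = -(-7.379e-22)/2.6 = 2.838e-22 J/K

2.838e-22


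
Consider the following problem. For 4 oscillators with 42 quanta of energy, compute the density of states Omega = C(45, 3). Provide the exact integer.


Step 1: Use binomial coefficient C(45, 3)
Step 2: Numerator = 45! / 42!
Step 3: Denominator = 3!
Step 4: Omega = 14190

14190


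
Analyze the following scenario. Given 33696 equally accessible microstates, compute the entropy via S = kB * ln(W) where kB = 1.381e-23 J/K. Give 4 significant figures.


Step 1: ln(W) = ln(33696) = 10.43
Step 2: S = kB * ln(W) = 1.381e-23 * 10.43
Step 3: S = 1.44e-22 J/K

1.44e-22


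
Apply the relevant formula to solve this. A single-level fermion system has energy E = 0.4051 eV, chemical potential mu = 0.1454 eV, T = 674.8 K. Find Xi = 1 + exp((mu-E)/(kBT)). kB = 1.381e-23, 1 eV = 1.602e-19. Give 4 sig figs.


Step 1: (mu - E) = 0.1454 - 0.4051 = -0.2597 eV
Step 2: x = (mu-E)*eV/(kB*T) = -0.2597*1.602e-19/(1.381e-23*674.8) = -4.464
Step 3: exp(x) = 0.01151
Step 4: Xi = 1 + 0.01151 = 1.012

1.012


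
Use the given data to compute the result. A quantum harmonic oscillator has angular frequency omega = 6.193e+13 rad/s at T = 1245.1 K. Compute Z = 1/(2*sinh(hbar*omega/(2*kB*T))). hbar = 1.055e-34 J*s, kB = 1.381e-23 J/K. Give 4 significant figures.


Step 1: Compute x = hbar*omega/(kB*T) = 1.055e-34*6.193e+13/(1.381e-23*1245.1) = 0.38
Step 2: x/2 = 0.19
Step 3: sinh(x/2) = 0.1911
Step 4: Z = 1/(2*0.1911) = 2.616

2.616


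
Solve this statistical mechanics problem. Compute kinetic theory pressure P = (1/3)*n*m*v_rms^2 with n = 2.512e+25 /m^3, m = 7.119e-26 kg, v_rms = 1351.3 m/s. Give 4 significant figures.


Step 1: v_rms^2 = 1351.3^2 = 1.826e+06
Step 2: n*m = 2.512e+25*7.119e-26 = 1.788
Step 3: P = (1/3)*1.788*1.826e+06 = 1.088e+06 Pa

1.088e+06


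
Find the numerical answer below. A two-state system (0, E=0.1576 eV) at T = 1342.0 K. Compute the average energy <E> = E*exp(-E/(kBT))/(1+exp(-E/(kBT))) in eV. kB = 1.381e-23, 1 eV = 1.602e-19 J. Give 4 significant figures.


Step 1: beta*E = 0.1576*1.602e-19/(1.381e-23*1342.0) = 1.362
Step 2: exp(-beta*E) = 0.2561
Step 3: <E> = 0.1576*0.2561/(1+0.2561) = 0.03213 eV

0.03213


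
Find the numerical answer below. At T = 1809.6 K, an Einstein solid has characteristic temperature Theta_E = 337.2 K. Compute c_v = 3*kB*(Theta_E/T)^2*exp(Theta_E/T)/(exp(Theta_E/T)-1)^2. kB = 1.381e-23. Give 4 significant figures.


Step 1: x = Theta_E/T = 337.2/1809.6 = 0.1863
Step 2: x^2 = 0.03472
Step 3: exp(x) = 1.205
Step 4: c_v = 3*1.381e-23*0.03472*1.205/(1.205-1)^2 = 4.131e-23

4.131e-23


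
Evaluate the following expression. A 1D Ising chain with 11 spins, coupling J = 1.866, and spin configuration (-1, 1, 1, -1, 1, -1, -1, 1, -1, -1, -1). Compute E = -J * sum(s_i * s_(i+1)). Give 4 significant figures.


Step 1: Nearest-neighbor products: -1, 1, -1, -1, -1, 1, -1, -1, 1, 1
Step 2: Sum of products = -2
Step 3: E = -1.866 * -2 = 3.732

3.732


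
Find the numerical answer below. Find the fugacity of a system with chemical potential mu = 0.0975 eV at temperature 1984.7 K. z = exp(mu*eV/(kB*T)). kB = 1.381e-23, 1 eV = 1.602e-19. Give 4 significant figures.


Step 1: Convert mu to Joules: 0.0975*1.602e-19 = 1.562e-20 J
Step 2: kB*T = 1.381e-23*1984.7 = 2.741e-20 J
Step 3: mu/(kB*T) = 0.5699
Step 4: z = exp(0.5699) = 1.768

1.768


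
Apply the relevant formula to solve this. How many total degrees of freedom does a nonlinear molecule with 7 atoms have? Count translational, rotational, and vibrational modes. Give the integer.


Step 1: Translational DOF = 3
Step 2: Rotational DOF (nonlinear) = 3
Step 3: Vibrational DOF = 3*7 - 6 = 15
Step 4: Total = 3 + 3 + 15 = 21

21


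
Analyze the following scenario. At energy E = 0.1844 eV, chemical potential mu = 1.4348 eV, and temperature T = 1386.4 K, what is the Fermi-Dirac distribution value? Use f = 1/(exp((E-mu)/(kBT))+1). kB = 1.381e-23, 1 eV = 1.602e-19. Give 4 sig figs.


Step 1: (E - mu) = 0.1844 - 1.4348 = -1.25 eV
Step 2: Convert: (E-mu)*eV = -2.003e-19 J
Step 3: x = (E-mu)*eV/(kB*T) = -10.46
Step 4: f = 1/(exp(-10.46)+1) = 1

1


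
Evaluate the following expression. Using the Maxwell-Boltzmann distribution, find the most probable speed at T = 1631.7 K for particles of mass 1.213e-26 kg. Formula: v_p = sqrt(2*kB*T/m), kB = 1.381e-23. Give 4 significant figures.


Step 1: Numerator = 2*kB*T = 2*1.381e-23*1631.7 = 4.507e-20
Step 2: Ratio = 4.507e-20 / 1.213e-26 = 3.715e+06
Step 3: v_p = sqrt(3.715e+06) = 1928 m/s

1928


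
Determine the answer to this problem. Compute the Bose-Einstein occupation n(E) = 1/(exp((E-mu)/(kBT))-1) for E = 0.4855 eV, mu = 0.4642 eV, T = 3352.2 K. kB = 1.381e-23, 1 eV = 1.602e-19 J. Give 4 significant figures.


Step 1: (E - mu) = 0.0213 eV
Step 2: x = (E-mu)*eV/(kB*T) = 0.0213*1.602e-19/(1.381e-23*3352.2) = 0.07371
Step 3: exp(x) = 1.076
Step 4: n = 1/(exp(x)-1) = 13.07

13.07


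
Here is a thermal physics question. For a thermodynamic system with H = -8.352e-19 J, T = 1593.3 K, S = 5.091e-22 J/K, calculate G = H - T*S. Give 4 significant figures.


Step 1: T*S = 1593.3 * 5.091e-22 = 8.111e-19 J
Step 2: G = H - T*S = -8.352e-19 - 8.111e-19
Step 3: G = -1.646e-18 J

-1.646e-18


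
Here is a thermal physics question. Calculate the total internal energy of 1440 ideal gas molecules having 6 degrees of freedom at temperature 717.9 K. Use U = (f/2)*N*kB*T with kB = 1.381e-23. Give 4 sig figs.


Step 1: f/2 = 6/2 = 3.0
Step 2: N*kB*T = 1440*1.381e-23*717.9 = 1.428e-17
Step 3: U = 3.0 * 1.428e-17 = 4.283e-17 J

4.283e-17


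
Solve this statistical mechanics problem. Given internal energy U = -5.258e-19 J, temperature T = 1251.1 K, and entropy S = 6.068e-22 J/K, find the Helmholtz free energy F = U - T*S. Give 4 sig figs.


Step 1: T*S = 1251.1 * 6.068e-22 = 7.592e-19 J
Step 2: F = U - T*S = -5.258e-19 - 7.592e-19
Step 3: F = -1.285e-18 J

-1.285e-18


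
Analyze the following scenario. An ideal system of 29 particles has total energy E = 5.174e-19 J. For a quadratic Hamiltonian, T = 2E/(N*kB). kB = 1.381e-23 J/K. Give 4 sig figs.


Step 1: Numerator = 2*E = 2*5.174e-19 = 1.035e-18 J
Step 2: Denominator = N*kB = 29*1.381e-23 = 4.005e-22
Step 3: T = 1.035e-18 / 4.005e-22 = 2584 K

2584


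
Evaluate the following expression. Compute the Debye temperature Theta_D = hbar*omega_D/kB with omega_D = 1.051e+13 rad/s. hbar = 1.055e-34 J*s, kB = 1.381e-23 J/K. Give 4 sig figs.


Step 1: hbar*omega_D = 1.055e-34 * 1.051e+13 = 1.109e-21 J
Step 2: Theta_D = 1.109e-21 / 1.381e-23
Step 3: Theta_D = 80.29 K

80.29


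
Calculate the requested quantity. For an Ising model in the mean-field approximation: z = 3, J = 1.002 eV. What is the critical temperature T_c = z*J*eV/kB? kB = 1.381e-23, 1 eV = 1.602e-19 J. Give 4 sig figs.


Step 1: z*J = 3*1.002 = 3.006 eV
Step 2: Convert to Joules: 3.006*1.602e-19 = 4.816e-19 J
Step 3: T_c = 4.816e-19 / 1.381e-23 = 3.487e+04 K

3.487e+04


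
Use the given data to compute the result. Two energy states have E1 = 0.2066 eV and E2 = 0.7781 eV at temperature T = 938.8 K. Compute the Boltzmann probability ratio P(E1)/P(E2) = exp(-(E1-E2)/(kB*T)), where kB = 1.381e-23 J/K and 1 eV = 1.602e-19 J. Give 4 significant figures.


Step 1: Compute energy difference dE = E1 - E2 = 0.2066 - 0.7781 = -0.5715 eV
Step 2: Convert to Joules: dE_J = -0.5715 * 1.602e-19 = -9.155e-20 J
Step 3: Compute exponent = -dE_J / (kB * T) = -(-9.155e-20) / (1.381e-23 * 938.8) = 7.062
Step 4: P(E1)/P(E2) = exp(7.062) = 1166

1166


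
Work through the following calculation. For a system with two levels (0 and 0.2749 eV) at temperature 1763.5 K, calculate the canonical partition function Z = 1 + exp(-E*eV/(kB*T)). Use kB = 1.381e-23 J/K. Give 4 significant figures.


Step 1: Compute beta*E = E*eV/(kB*T) = 0.2749*1.602e-19/(1.381e-23*1763.5) = 1.808
Step 2: exp(-beta*E) = exp(-1.808) = 0.1639
Step 3: Z = 1 + 0.1639 = 1.164

1.164


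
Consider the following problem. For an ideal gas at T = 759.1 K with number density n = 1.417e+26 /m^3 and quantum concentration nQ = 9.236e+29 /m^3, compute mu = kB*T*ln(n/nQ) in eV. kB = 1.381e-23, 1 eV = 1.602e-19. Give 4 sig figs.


Step 1: n/nQ = 1.417e+26/9.236e+29 = 0.0001534
Step 2: ln(n/nQ) = -8.782
Step 3: mu = kB*T*ln(n/nQ) = 1.048e-20*-8.782 = -9.207e-20 J
Step 4: Convert to eV: -9.207e-20/1.602e-19 = -0.5747 eV

-0.5747


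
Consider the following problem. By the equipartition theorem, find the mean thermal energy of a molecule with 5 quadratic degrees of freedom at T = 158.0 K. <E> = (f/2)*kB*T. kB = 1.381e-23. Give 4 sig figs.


Step 1: f/2 = 5/2 = 2.5
Step 2: kB*T = 1.381e-23 * 158.0 = 2.182e-21
Step 3: <E> = 2.5 * 2.182e-21 = 5.455e-21 J

5.455e-21


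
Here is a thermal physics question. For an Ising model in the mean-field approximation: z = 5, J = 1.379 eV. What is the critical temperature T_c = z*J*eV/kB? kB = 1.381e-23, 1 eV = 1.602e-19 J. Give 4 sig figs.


Step 1: z*J = 5*1.379 = 6.895 eV
Step 2: Convert to Joules: 6.895*1.602e-19 = 1.105e-18 J
Step 3: T_c = 1.105e-18 / 1.381e-23 = 7.998e+04 K

7.998e+04


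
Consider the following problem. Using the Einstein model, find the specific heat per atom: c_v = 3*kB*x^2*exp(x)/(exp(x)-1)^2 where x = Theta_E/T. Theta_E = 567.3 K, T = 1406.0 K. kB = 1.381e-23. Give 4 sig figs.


Step 1: x = Theta_E/T = 567.3/1406.0 = 0.4035
Step 2: x^2 = 0.1628
Step 3: exp(x) = 1.497
Step 4: c_v = 3*1.381e-23*0.1628*1.497/(1.497-1)^2 = 4.087e-23

4.087e-23


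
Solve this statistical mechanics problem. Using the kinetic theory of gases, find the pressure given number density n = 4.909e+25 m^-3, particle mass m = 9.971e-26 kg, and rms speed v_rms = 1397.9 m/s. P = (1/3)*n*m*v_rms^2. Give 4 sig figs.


Step 1: v_rms^2 = 1397.9^2 = 1.954e+06
Step 2: n*m = 4.909e+25*9.971e-26 = 4.895
Step 3: P = (1/3)*4.895*1.954e+06 = 3.188e+06 Pa

3.188e+06


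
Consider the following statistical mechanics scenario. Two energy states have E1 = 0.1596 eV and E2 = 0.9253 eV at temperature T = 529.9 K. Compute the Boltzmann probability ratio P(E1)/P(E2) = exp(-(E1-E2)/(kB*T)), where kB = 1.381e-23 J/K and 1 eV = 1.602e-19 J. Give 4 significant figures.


Step 1: Compute energy difference dE = E1 - E2 = 0.1596 - 0.9253 = -0.7657 eV
Step 2: Convert to Joules: dE_J = -0.7657 * 1.602e-19 = -1.227e-19 J
Step 3: Compute exponent = -dE_J / (kB * T) = -(-1.227e-19) / (1.381e-23 * 529.9) = 16.76
Step 4: P(E1)/P(E2) = exp(16.76) = 1.904e+07

1.904e+07


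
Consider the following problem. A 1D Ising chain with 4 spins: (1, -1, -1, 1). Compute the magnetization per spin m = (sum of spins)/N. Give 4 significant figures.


Step 1: Count up spins (+1): 2, down spins (-1): 2
Step 2: Total magnetization M = 2 - 2 = 0
Step 3: m = M/N = 0/4 = 0

0


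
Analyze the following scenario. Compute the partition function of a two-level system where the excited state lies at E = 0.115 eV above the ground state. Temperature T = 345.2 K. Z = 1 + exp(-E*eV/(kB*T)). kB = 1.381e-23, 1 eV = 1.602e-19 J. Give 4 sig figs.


Step 1: Compute beta*E = E*eV/(kB*T) = 0.115*1.602e-19/(1.381e-23*345.2) = 3.865
Step 2: exp(-beta*E) = exp(-3.865) = 0.02097
Step 3: Z = 1 + 0.02097 = 1.021

1.021


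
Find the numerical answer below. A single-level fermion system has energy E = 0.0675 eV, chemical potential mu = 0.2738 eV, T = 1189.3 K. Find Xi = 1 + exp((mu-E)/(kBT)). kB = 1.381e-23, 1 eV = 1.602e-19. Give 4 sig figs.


Step 1: (mu - E) = 0.2738 - 0.0675 = 0.2063 eV
Step 2: x = (mu-E)*eV/(kB*T) = 0.2063*1.602e-19/(1.381e-23*1189.3) = 2.012
Step 3: exp(x) = 7.48
Step 4: Xi = 1 + 7.48 = 8.48

8.48


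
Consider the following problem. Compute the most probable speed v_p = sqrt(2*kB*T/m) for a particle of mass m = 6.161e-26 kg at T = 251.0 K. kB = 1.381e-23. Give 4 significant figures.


Step 1: Numerator = 2*kB*T = 2*1.381e-23*251.0 = 6.933e-21
Step 2: Ratio = 6.933e-21 / 6.161e-26 = 1.125e+05
Step 3: v_p = sqrt(1.125e+05) = 335.4 m/s

335.4


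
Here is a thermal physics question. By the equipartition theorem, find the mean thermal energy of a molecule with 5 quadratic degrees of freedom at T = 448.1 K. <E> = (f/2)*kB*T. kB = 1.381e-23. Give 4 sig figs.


Step 1: f/2 = 5/2 = 2.5
Step 2: kB*T = 1.381e-23 * 448.1 = 6.188e-21
Step 3: <E> = 2.5 * 6.188e-21 = 1.547e-20 J

1.547e-20


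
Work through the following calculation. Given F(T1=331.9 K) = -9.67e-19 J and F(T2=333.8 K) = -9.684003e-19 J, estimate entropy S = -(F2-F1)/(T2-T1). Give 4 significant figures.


Step 1: dF = F2 - F1 = -9.684003e-19 - (-9.67e-19) = -1.4003e-21 J
Step 2: dT = T2 - T1 = 333.8 - 331.9 = 1.9 K
Step 3: S = -dF/dT = -(-1.4003e-21)/1.9 = 7.37e-22 J/K

7.37e-22


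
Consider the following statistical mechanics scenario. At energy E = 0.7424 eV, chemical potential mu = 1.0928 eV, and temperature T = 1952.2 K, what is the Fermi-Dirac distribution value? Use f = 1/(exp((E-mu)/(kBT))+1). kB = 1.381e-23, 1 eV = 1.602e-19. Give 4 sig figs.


Step 1: (E - mu) = 0.7424 - 1.0928 = -0.3504 eV
Step 2: Convert: (E-mu)*eV = -5.613e-20 J
Step 3: x = (E-mu)*eV/(kB*T) = -2.082
Step 4: f = 1/(exp(-2.082)+1) = 0.8892

0.8892


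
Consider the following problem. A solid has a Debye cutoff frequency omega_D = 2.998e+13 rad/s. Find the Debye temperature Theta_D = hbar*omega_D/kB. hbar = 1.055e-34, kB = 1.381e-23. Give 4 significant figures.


Step 1: hbar*omega_D = 1.055e-34 * 2.998e+13 = 3.163e-21 J
Step 2: Theta_D = 3.163e-21 / 1.381e-23
Step 3: Theta_D = 229 K

229


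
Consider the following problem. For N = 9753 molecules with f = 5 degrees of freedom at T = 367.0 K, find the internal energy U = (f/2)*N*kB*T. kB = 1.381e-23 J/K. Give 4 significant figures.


Step 1: f/2 = 5/2 = 2.5
Step 2: N*kB*T = 9753*1.381e-23*367.0 = 4.943e-17
Step 3: U = 2.5 * 4.943e-17 = 1.236e-16 J

1.236e-16


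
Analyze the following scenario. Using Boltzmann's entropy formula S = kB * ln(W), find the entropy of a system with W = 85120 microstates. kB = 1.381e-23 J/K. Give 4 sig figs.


Step 1: ln(W) = ln(85120) = 11.35
Step 2: S = kB * ln(W) = 1.381e-23 * 11.35
Step 3: S = 1.568e-22 J/K

1.568e-22


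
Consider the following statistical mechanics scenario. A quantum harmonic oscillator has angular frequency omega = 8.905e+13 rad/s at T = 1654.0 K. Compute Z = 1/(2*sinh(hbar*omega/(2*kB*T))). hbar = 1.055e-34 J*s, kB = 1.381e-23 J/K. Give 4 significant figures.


Step 1: Compute x = hbar*omega/(kB*T) = 1.055e-34*8.905e+13/(1.381e-23*1654.0) = 0.4113
Step 2: x/2 = 0.2056
Step 3: sinh(x/2) = 0.2071
Step 4: Z = 1/(2*0.2071) = 2.414

2.414


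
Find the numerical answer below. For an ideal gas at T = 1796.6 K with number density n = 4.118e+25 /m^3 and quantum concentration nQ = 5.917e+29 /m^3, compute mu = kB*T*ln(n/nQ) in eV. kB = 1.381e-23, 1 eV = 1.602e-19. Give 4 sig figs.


Step 1: n/nQ = 4.118e+25/5.917e+29 = 6.96e-05
Step 2: ln(n/nQ) = -9.573
Step 3: mu = kB*T*ln(n/nQ) = 2.481e-20*-9.573 = -2.375e-19 J
Step 4: Convert to eV: -2.375e-19/1.602e-19 = -1.483 eV

-1.483


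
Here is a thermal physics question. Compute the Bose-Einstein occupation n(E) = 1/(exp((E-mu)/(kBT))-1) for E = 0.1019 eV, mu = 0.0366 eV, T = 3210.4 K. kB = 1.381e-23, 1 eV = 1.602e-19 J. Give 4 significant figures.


Step 1: (E - mu) = 0.0653 eV
Step 2: x = (E-mu)*eV/(kB*T) = 0.0653*1.602e-19/(1.381e-23*3210.4) = 0.236
Step 3: exp(x) = 1.266
Step 4: n = 1/(exp(x)-1) = 3.758

3.758


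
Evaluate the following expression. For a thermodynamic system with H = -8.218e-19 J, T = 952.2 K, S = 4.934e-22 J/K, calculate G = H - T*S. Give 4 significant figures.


Step 1: T*S = 952.2 * 4.934e-22 = 4.698e-19 J
Step 2: G = H - T*S = -8.218e-19 - 4.698e-19
Step 3: G = -1.292e-18 J

-1.292e-18


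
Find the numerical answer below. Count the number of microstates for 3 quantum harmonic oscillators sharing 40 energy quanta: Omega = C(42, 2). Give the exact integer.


Step 1: Use binomial coefficient C(42, 2)
Step 2: Numerator = 42! / 40!
Step 3: Denominator = 2!
Step 4: Omega = 861

861


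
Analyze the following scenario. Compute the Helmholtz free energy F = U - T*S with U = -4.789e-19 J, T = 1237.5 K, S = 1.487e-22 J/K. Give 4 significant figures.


Step 1: T*S = 1237.5 * 1.487e-22 = 1.84e-19 J
Step 2: F = U - T*S = -4.789e-19 - 1.84e-19
Step 3: F = -6.629e-19 J

-6.629e-19


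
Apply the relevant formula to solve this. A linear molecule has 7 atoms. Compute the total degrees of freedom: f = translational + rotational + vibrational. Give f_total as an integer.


Step 1: Translational DOF = 3
Step 2: Rotational DOF (linear) = 2
Step 3: Vibrational DOF = 3*7 - 5 = 16
Step 4: Total = 3 + 2 + 16 = 21

21


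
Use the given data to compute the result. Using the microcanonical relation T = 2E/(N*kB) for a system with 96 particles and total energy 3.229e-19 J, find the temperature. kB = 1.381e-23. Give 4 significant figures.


Step 1: Numerator = 2*E = 2*3.229e-19 = 6.458e-19 J
Step 2: Denominator = N*kB = 96*1.381e-23 = 1.326e-21
Step 3: T = 6.458e-19 / 1.326e-21 = 487.1 K

487.1


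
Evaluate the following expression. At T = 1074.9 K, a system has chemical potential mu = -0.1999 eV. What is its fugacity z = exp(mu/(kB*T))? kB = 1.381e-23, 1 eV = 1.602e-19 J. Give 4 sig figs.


Step 1: Convert mu to Joules: -0.1999*1.602e-19 = -3.202e-20 J
Step 2: kB*T = 1.381e-23*1074.9 = 1.484e-20 J
Step 3: mu/(kB*T) = -2.157
Step 4: z = exp(-2.157) = 0.1156

0.1156


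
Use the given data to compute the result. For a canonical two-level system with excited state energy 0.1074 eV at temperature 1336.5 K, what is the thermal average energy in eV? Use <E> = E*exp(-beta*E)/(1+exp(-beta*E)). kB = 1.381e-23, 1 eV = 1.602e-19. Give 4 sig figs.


Step 1: beta*E = 0.1074*1.602e-19/(1.381e-23*1336.5) = 0.9322
Step 2: exp(-beta*E) = 0.3937
Step 3: <E> = 0.1074*0.3937/(1+0.3937) = 0.03034 eV

0.03034


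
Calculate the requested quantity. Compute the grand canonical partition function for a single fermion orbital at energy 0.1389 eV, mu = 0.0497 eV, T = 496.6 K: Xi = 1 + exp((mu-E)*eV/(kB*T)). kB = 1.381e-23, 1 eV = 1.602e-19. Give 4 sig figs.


Step 1: (mu - E) = 0.0497 - 0.1389 = -0.0892 eV
Step 2: x = (mu-E)*eV/(kB*T) = -0.0892*1.602e-19/(1.381e-23*496.6) = -2.084
Step 3: exp(x) = 0.1245
Step 4: Xi = 1 + 0.1245 = 1.124

1.124


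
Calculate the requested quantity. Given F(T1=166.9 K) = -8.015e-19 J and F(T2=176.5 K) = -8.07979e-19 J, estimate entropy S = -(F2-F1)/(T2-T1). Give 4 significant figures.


Step 1: dF = F2 - F1 = -8.07979e-19 - (-8.015e-19) = -6.479e-21 J
Step 2: dT = T2 - T1 = 176.5 - 166.9 = 9.6 K
Step 3: S = -dF/dT = -(-6.479e-21)/9.6 = 6.749e-22 J/K

6.749e-22


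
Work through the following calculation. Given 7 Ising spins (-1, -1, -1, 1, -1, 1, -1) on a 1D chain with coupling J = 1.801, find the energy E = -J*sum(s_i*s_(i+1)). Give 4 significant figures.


Step 1: Nearest-neighbor products: 1, 1, -1, -1, -1, -1
Step 2: Sum of products = -2
Step 3: E = -1.801 * -2 = 3.602

3.602


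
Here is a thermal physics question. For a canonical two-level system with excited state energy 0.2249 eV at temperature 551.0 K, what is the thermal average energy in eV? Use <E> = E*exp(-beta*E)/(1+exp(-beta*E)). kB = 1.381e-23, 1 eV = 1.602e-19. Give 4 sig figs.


Step 1: beta*E = 0.2249*1.602e-19/(1.381e-23*551.0) = 4.735
Step 2: exp(-beta*E) = 0.008784
Step 3: <E> = 0.2249*0.008784/(1+0.008784) = 0.001958 eV

0.001958


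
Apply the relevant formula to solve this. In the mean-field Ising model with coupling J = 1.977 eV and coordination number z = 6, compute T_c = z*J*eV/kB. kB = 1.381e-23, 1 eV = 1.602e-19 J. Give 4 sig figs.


Step 1: z*J = 6*1.977 = 11.86 eV
Step 2: Convert to Joules: 11.86*1.602e-19 = 1.9e-18 J
Step 3: T_c = 1.9e-18 / 1.381e-23 = 1.376e+05 K

1.376e+05


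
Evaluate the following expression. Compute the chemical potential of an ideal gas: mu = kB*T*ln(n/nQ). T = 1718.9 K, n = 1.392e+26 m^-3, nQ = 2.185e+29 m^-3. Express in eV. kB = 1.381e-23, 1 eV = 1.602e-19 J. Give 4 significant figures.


Step 1: n/nQ = 1.392e+26/2.185e+29 = 0.0006371
Step 2: ln(n/nQ) = -7.359
Step 3: mu = kB*T*ln(n/nQ) = 2.374e-20*-7.359 = -1.747e-19 J
Step 4: Convert to eV: -1.747e-19/1.602e-19 = -1.09 eV

-1.09


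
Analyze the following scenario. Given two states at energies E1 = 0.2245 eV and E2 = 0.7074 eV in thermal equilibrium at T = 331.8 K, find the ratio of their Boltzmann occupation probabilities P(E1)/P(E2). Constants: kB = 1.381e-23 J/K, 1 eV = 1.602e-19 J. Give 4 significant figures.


Step 1: Compute energy difference dE = E1 - E2 = 0.2245 - 0.7074 = -0.4829 eV
Step 2: Convert to Joules: dE_J = -0.4829 * 1.602e-19 = -7.736e-20 J
Step 3: Compute exponent = -dE_J / (kB * T) = -(-7.736e-20) / (1.381e-23 * 331.8) = 16.88
Step 4: P(E1)/P(E2) = exp(16.88) = 2.149e+07

2.149e+07


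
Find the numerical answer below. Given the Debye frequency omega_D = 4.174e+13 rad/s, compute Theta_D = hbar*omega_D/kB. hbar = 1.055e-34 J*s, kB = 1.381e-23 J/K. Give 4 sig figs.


Step 1: hbar*omega_D = 1.055e-34 * 4.174e+13 = 4.404e-21 J
Step 2: Theta_D = 4.404e-21 / 1.381e-23
Step 3: Theta_D = 318.9 K

318.9


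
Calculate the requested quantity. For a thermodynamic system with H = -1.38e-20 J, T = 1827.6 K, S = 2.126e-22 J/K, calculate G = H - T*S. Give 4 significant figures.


Step 1: T*S = 1827.6 * 2.126e-22 = 3.885e-19 J
Step 2: G = H - T*S = -1.38e-20 - 3.885e-19
Step 3: G = -4.023e-19 J

-4.023e-19


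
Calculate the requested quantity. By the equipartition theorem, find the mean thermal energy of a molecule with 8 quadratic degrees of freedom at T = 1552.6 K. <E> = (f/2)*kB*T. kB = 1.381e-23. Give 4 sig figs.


Step 1: f/2 = 8/2 = 4
Step 2: kB*T = 1.381e-23 * 1552.6 = 2.144e-20
Step 3: <E> = 4 * 2.144e-20 = 8.577e-20 J

8.577e-20


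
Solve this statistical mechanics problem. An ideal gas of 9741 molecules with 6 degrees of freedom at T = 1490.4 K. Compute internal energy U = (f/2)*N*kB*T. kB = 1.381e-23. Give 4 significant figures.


Step 1: f/2 = 6/2 = 3.0
Step 2: N*kB*T = 9741*1.381e-23*1490.4 = 2.005e-16
Step 3: U = 3.0 * 2.005e-16 = 6.015e-16 J

6.015e-16


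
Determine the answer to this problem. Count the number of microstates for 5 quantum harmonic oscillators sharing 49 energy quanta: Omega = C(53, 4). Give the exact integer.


Step 1: Use binomial coefficient C(53, 4)
Step 2: Numerator = 53! / 49!
Step 3: Denominator = 4!
Step 4: Omega = 292825

292825


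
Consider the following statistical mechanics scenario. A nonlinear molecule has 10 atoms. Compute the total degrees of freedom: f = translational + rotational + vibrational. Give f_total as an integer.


Step 1: Translational DOF = 3
Step 2: Rotational DOF (nonlinear) = 3
Step 3: Vibrational DOF = 3*10 - 6 = 24
Step 4: Total = 3 + 3 + 24 = 30

30


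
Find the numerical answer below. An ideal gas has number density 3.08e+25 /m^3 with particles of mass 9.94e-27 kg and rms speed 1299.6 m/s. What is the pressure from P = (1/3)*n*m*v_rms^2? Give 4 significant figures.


Step 1: v_rms^2 = 1299.6^2 = 1.689e+06
Step 2: n*m = 3.08e+25*9.94e-27 = 0.3062
Step 3: P = (1/3)*0.3062*1.689e+06 = 1.724e+05 Pa

1.724e+05


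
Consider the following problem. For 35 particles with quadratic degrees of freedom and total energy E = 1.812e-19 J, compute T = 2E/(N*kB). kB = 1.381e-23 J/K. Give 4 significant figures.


Step 1: Numerator = 2*E = 2*1.812e-19 = 3.624e-19 J
Step 2: Denominator = N*kB = 35*1.381e-23 = 4.833e-22
Step 3: T = 3.624e-19 / 4.833e-22 = 749.8 K

749.8


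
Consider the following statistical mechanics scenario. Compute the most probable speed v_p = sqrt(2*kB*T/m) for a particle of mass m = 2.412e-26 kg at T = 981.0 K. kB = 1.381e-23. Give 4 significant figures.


Step 1: Numerator = 2*kB*T = 2*1.381e-23*981.0 = 2.71e-20
Step 2: Ratio = 2.71e-20 / 2.412e-26 = 1.123e+06
Step 3: v_p = sqrt(1.123e+06) = 1060 m/s

1060


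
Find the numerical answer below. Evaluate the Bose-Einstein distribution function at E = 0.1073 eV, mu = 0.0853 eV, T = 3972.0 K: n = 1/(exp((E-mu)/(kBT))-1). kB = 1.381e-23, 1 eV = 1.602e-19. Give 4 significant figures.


Step 1: (E - mu) = 0.022 eV
Step 2: x = (E-mu)*eV/(kB*T) = 0.022*1.602e-19/(1.381e-23*3972.0) = 0.06425
Step 3: exp(x) = 1.066
Step 4: n = 1/(exp(x)-1) = 15.07

15.07


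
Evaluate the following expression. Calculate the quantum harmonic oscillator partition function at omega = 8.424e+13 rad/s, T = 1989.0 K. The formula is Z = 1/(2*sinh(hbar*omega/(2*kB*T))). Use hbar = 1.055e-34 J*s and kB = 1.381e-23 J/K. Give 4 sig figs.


Step 1: Compute x = hbar*omega/(kB*T) = 1.055e-34*8.424e+13/(1.381e-23*1989.0) = 0.3236
Step 2: x/2 = 0.1618
Step 3: sinh(x/2) = 0.1625
Step 4: Z = 1/(2*0.1625) = 3.077

3.077


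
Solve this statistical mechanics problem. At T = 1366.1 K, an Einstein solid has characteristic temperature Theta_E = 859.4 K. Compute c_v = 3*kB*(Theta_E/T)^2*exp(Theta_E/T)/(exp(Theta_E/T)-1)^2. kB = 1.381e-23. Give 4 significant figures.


Step 1: x = Theta_E/T = 859.4/1366.1 = 0.6291
Step 2: x^2 = 0.3958
Step 3: exp(x) = 1.876
Step 4: c_v = 3*1.381e-23*0.3958*1.876/(1.876-1)^2 = 4.009e-23

4.009e-23


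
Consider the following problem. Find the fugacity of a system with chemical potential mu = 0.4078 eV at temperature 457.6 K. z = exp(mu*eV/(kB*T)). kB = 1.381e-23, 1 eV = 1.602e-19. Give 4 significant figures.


Step 1: Convert mu to Joules: 0.4078*1.602e-19 = 6.533e-20 J
Step 2: kB*T = 1.381e-23*457.6 = 6.319e-21 J
Step 3: mu/(kB*T) = 10.34
Step 4: z = exp(10.34) = 3.088e+04

3.088e+04


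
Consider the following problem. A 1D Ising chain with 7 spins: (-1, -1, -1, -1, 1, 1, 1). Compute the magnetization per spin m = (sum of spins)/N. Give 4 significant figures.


Step 1: Count up spins (+1): 3, down spins (-1): 4
Step 2: Total magnetization M = 3 - 4 = -1
Step 3: m = M/N = -1/7 = -0.1429

-0.1429


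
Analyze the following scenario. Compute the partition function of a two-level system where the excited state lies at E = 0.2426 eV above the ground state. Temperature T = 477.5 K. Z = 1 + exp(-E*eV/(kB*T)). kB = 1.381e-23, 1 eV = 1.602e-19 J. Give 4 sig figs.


Step 1: Compute beta*E = E*eV/(kB*T) = 0.2426*1.602e-19/(1.381e-23*477.5) = 5.894
Step 2: exp(-beta*E) = exp(-5.894) = 0.002757
Step 3: Z = 1 + 0.002757 = 1.003

1.003


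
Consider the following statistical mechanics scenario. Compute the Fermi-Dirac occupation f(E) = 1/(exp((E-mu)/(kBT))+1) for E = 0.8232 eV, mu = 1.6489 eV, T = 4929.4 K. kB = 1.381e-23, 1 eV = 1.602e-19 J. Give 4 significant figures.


Step 1: (E - mu) = 0.8232 - 1.6489 = -0.8257 eV
Step 2: Convert: (E-mu)*eV = -1.323e-19 J
Step 3: x = (E-mu)*eV/(kB*T) = -1.943
Step 4: f = 1/(exp(-1.943)+1) = 0.8747

0.8747


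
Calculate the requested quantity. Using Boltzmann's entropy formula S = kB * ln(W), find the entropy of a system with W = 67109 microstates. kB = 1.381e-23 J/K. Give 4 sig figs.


Step 1: ln(W) = ln(67109) = 11.11
Step 2: S = kB * ln(W) = 1.381e-23 * 11.11
Step 3: S = 1.535e-22 J/K

1.535e-22


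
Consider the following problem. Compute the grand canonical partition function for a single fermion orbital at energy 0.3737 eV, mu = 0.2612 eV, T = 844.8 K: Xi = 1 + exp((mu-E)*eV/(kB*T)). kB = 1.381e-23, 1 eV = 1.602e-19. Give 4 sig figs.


Step 1: (mu - E) = 0.2612 - 0.3737 = -0.1125 eV
Step 2: x = (mu-E)*eV/(kB*T) = -0.1125*1.602e-19/(1.381e-23*844.8) = -1.545
Step 3: exp(x) = 0.2134
Step 4: Xi = 1 + 0.2134 = 1.213

1.213


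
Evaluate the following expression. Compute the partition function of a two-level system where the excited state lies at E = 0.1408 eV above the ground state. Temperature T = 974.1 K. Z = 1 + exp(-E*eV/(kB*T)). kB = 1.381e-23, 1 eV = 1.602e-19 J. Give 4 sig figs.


Step 1: Compute beta*E = E*eV/(kB*T) = 0.1408*1.602e-19/(1.381e-23*974.1) = 1.677
Step 2: exp(-beta*E) = exp(-1.677) = 0.187
Step 3: Z = 1 + 0.187 = 1.187

1.187


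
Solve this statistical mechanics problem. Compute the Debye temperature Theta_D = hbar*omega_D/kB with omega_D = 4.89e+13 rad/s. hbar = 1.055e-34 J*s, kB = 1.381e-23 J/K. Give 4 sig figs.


Step 1: hbar*omega_D = 1.055e-34 * 4.89e+13 = 5.159e-21 J
Step 2: Theta_D = 5.159e-21 / 1.381e-23
Step 3: Theta_D = 373.6 K

373.6


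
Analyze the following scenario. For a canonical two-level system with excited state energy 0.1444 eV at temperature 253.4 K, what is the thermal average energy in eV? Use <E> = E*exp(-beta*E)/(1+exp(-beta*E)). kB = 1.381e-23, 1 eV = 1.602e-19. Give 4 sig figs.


Step 1: beta*E = 0.1444*1.602e-19/(1.381e-23*253.4) = 6.61
Step 2: exp(-beta*E) = 0.001346
Step 3: <E> = 0.1444*0.001346/(1+0.001346) = 0.0001941 eV

0.0001941


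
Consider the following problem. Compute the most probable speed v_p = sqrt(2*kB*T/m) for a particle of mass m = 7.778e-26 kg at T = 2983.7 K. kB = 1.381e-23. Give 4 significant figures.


Step 1: Numerator = 2*kB*T = 2*1.381e-23*2983.7 = 8.241e-20
Step 2: Ratio = 8.241e-20 / 7.778e-26 = 1.06e+06
Step 3: v_p = sqrt(1.06e+06) = 1029 m/s

1029


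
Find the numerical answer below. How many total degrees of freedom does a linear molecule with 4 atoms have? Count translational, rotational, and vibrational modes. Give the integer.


Step 1: Translational DOF = 3
Step 2: Rotational DOF (linear) = 2
Step 3: Vibrational DOF = 3*4 - 5 = 7
Step 4: Total = 3 + 2 + 7 = 12

12


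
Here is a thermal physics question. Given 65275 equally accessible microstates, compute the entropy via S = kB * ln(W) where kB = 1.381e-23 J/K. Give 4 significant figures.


Step 1: ln(W) = ln(65275) = 11.09
Step 2: S = kB * ln(W) = 1.381e-23 * 11.09
Step 3: S = 1.531e-22 J/K

1.531e-22


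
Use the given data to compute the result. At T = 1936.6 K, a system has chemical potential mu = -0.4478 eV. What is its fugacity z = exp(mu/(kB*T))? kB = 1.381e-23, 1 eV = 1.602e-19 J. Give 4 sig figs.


Step 1: Convert mu to Joules: -0.4478*1.602e-19 = -7.174e-20 J
Step 2: kB*T = 1.381e-23*1936.6 = 2.674e-20 J
Step 3: mu/(kB*T) = -2.682
Step 4: z = exp(-2.682) = 0.0684

0.0684


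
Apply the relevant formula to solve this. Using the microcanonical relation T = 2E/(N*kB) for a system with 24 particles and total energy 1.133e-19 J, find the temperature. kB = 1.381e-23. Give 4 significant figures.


Step 1: Numerator = 2*E = 2*1.133e-19 = 2.266e-19 J
Step 2: Denominator = N*kB = 24*1.381e-23 = 3.314e-22
Step 3: T = 2.266e-19 / 3.314e-22 = 683.7 K

683.7


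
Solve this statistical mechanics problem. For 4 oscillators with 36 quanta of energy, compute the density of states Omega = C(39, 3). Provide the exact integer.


Step 1: Use binomial coefficient C(39, 3)
Step 2: Numerator = 39! / 36!
Step 3: Denominator = 3!
Step 4: Omega = 9139

9139


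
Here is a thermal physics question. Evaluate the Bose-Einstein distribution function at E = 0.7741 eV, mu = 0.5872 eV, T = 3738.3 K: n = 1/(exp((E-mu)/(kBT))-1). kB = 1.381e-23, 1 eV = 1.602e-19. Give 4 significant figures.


Step 1: (E - mu) = 0.1869 eV
Step 2: x = (E-mu)*eV/(kB*T) = 0.1869*1.602e-19/(1.381e-23*3738.3) = 0.58
Step 3: exp(x) = 1.786
Step 4: n = 1/(exp(x)-1) = 1.272

1.272


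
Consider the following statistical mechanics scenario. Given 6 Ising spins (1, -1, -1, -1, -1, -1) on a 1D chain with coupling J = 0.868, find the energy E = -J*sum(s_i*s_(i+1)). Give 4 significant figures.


Step 1: Nearest-neighbor products: -1, 1, 1, 1, 1
Step 2: Sum of products = 3
Step 3: E = -0.868 * 3 = -2.604

-2.604


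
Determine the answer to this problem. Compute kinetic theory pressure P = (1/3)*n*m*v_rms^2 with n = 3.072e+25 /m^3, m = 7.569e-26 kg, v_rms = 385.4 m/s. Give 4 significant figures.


Step 1: v_rms^2 = 385.4^2 = 1.485e+05
Step 2: n*m = 3.072e+25*7.569e-26 = 2.325
Step 3: P = (1/3)*2.325*1.485e+05 = 1.151e+05 Pa

1.151e+05


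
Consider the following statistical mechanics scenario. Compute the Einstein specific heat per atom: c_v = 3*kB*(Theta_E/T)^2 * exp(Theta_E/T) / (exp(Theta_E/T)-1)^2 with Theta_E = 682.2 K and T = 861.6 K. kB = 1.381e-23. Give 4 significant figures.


Step 1: x = Theta_E/T = 682.2/861.6 = 0.7918
Step 2: x^2 = 0.6269
Step 3: exp(x) = 2.207
Step 4: c_v = 3*1.381e-23*0.6269*2.207/(2.207-1)^2 = 3.933e-23

3.933e-23


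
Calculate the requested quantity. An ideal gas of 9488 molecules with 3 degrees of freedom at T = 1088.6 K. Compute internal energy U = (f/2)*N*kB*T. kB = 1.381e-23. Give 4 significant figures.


Step 1: f/2 = 3/2 = 1.5
Step 2: N*kB*T = 9488*1.381e-23*1088.6 = 1.426e-16
Step 3: U = 1.5 * 1.426e-16 = 2.14e-16 J

2.14e-16


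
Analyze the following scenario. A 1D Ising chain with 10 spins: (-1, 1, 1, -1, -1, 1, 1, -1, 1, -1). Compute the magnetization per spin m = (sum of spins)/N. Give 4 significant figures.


Step 1: Count up spins (+1): 5, down spins (-1): 5
Step 2: Total magnetization M = 5 - 5 = 0
Step 3: m = M/N = 0/10 = 0

0


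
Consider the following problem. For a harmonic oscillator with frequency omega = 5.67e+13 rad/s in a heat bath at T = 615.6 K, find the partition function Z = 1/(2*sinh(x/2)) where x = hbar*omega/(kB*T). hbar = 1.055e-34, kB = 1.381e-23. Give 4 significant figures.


Step 1: Compute x = hbar*omega/(kB*T) = 1.055e-34*5.67e+13/(1.381e-23*615.6) = 0.7036
Step 2: x/2 = 0.3518
Step 3: sinh(x/2) = 0.3591
Step 4: Z = 1/(2*0.3591) = 1.392

1.392


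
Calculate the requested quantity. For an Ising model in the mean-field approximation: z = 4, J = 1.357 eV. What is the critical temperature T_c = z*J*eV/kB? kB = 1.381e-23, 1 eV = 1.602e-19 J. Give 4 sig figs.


Step 1: z*J = 4*1.357 = 5.428 eV
Step 2: Convert to Joules: 5.428*1.602e-19 = 8.696e-19 J
Step 3: T_c = 8.696e-19 / 1.381e-23 = 6.297e+04 K

6.297e+04


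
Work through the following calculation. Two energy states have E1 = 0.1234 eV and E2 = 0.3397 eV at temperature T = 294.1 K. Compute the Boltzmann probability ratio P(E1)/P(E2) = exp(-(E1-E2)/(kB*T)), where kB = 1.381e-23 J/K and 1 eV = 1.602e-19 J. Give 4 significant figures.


Step 1: Compute energy difference dE = E1 - E2 = 0.1234 - 0.3397 = -0.2163 eV
Step 2: Convert to Joules: dE_J = -0.2163 * 1.602e-19 = -3.465e-20 J
Step 3: Compute exponent = -dE_J / (kB * T) = -(-3.465e-20) / (1.381e-23 * 294.1) = 8.532
Step 4: P(E1)/P(E2) = exp(8.532) = 5073

5073


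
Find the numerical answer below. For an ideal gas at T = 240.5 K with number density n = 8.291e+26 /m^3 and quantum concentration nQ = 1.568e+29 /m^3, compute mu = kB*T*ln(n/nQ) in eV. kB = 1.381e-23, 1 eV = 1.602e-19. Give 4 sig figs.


Step 1: n/nQ = 8.291e+26/1.568e+29 = 0.005288
Step 2: ln(n/nQ) = -5.242
Step 3: mu = kB*T*ln(n/nQ) = 3.321e-21*-5.242 = -1.741e-20 J
Step 4: Convert to eV: -1.741e-20/1.602e-19 = -0.1087 eV

-0.1087


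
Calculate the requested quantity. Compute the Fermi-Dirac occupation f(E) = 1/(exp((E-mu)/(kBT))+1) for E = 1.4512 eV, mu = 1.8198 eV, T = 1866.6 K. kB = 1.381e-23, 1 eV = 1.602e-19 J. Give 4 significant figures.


Step 1: (E - mu) = 1.4512 - 1.8198 = -0.3686 eV
Step 2: Convert: (E-mu)*eV = -5.905e-20 J
Step 3: x = (E-mu)*eV/(kB*T) = -2.291
Step 4: f = 1/(exp(-2.291)+1) = 0.9081

0.9081


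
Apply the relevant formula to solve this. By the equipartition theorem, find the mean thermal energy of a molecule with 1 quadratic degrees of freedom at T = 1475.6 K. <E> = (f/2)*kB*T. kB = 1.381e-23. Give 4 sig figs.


Step 1: f/2 = 1/2 = 0.5
Step 2: kB*T = 1.381e-23 * 1475.6 = 2.038e-20
Step 3: <E> = 0.5 * 2.038e-20 = 1.019e-20 J

1.019e-20


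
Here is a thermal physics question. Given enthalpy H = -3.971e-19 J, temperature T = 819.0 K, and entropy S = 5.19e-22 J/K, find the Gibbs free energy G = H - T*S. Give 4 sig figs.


Step 1: T*S = 819.0 * 5.19e-22 = 4.251e-19 J
Step 2: G = H - T*S = -3.971e-19 - 4.251e-19
Step 3: G = -8.222e-19 J

-8.222e-19
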